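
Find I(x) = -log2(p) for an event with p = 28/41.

Information content I(x) = -log₂(p(x))
I = -log₂(28/41) = -log₂(0.6829)
I = 0.5502 bits


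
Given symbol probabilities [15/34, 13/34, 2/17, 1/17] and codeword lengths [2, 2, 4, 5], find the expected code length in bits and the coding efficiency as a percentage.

Average length L = Σ p_i × l_i = 2.4118 bits
Entropy H = 1.6548 bits
Efficiency η = H/L × 100% = 68.62%


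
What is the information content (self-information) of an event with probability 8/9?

Information content I(x) = -log₂(p(x))
I = -log₂(8/9) = -log₂(0.8889)
I = 0.1699 bits


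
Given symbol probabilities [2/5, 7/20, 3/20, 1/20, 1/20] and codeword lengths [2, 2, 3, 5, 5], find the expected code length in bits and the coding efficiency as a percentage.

Average length L = Σ p_i × l_i = 2.4500 bits
Entropy H = 1.9016 bits
Efficiency η = H/L × 100% = 77.62%


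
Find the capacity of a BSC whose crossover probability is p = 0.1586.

For BSC with error probability p:
C = 1 - H(p) where H(p) is binary entropy
H(0.1586) = -0.1586 × log₂(0.1586) - 0.8414 × log₂(0.8414)
H(p) = 0.6309
C = 1 - 0.6309 = 0.3691 bits/use


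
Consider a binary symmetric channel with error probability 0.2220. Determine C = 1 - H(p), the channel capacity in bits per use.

For BSC with error probability p:
C = 1 - H(p) where H(p) is binary entropy
H(0.2220) = -0.2220 × log₂(0.2220) - 0.7780 × log₂(0.7780)
H(p) = 0.7638
C = 1 - 0.7638 = 0.2362 bits/use


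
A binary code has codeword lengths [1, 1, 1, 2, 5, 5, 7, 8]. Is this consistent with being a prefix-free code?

Kraft inequality: Σ 2^(-l_i) ≤ 1 for prefix-free code
Calculating: 2^(-1) + 2^(-1) + 2^(-1) + 2^(-2) + 2^(-5) + 2^(-5) + 2^(-7) + 2^(-8)
= 0.5 + 0.5 + 0.5 + 0.25 + 0.03125 + 0.03125 + 0.0078125 + 0.00390625
= 1.8242
Since 1.8242 > 1, prefix-free code does not exist


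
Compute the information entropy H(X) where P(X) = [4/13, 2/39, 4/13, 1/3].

H(X) = -Σ p(x) log₂ p(x)
  -4/13 × log₂(4/13) = 0.5232
  -2/39 × log₂(2/39) = 0.2198
  -4/13 × log₂(4/13) = 0.5232
  -1/3 × log₂(1/3) = 0.5283
H(X) = 1.7945 bits


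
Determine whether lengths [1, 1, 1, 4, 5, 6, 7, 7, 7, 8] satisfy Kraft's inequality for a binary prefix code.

Kraft inequality: Σ 2^(-l_i) ≤ 1 for prefix-free code
Calculating: 2^(-1) + 2^(-1) + 2^(-1) + 2^(-4) + 2^(-5) + 2^(-6) + 2^(-7) + 2^(-7) + 2^(-7) + 2^(-8)
= 0.5 + 0.5 + 0.5 + 0.0625 + 0.03125 + 0.015625 + 0.0078125 + 0.0078125 + 0.0078125 + 0.00390625
= 1.6367
Since 1.6367 > 1, prefix-free code does not exist


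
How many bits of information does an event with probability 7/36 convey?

Information content I(x) = -log₂(p(x))
I = -log₂(7/36) = -log₂(0.1944)
I = 2.3626 bits


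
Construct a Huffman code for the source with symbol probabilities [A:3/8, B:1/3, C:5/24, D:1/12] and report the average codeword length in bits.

Huffman tree construction:
Combine smallest probabilities repeatedly
Resulting codes:
  A: 0 (length 1)
  B: 11 (length 2)
  C: 101 (length 3)
  D: 100 (length 3)
Average length = Σ p(s) × length(s) = 1.9167 bits


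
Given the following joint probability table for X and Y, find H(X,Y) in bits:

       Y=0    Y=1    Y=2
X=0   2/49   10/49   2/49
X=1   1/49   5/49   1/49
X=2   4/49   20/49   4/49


H(X,Y) = -Σ p(x,y) log₂ p(x,y)
  p(0,0)=2/49: -0.0408 × log₂(0.0408) = 0.1884
  p(0,1)=10/49: -0.2041 × log₂(0.2041) = 0.4679
  p(0,2)=2/49: -0.0408 × log₂(0.0408) = 0.1884
  p(1,0)=1/49: -0.0204 × log₂(0.0204) = 0.1146
  p(1,1)=5/49: -0.1020 × log₂(0.1020) = 0.3360
  p(1,2)=1/49: -0.0204 × log₂(0.0204) = 0.1146
  p(2,0)=4/49: -0.0816 × log₂(0.0816) = 0.2951
  p(2,1)=20/49: -0.4082 × log₂(0.4082) = 0.5277
  p(2,2)=4/49: -0.0816 × log₂(0.0816) = 0.2951
H(X,Y) = 2.5276 bits


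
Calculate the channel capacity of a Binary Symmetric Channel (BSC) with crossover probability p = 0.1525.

For BSC with error probability p:
C = 1 - H(p) where H(p) is binary entropy
H(0.1525) = -0.1525 × log₂(0.1525) - 0.8475 × log₂(0.8475)
H(p) = 0.6161
C = 1 - 0.6161 = 0.3839 bits/use


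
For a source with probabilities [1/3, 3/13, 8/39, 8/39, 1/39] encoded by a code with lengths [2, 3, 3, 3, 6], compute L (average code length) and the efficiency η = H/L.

Average length L = Σ p_i × l_i = 2.7436 bits
Entropy H = 2.0896 bits
Efficiency η = H/L × 100% = 76.16%


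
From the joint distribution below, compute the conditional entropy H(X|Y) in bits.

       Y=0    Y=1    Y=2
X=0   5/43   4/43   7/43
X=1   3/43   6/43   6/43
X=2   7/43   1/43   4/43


H(X|Y) = Σ_y p(y) H(X|Y=y)
  p(Y=0) = 15/43, H(X|Y=0) = 1.5058
  p(Y=1) = 11/43, H(X|Y=1) = 1.3222
  p(Y=2) = 17/43, H(X|Y=2) = 1.5486
H(X|Y) = 0.3488×1.5058 + 0.2558×1.3222 + 0.3953×1.5486 = 1.4757 bits


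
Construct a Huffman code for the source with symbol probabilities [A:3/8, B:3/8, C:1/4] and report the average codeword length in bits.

Huffman tree construction:
Combine smallest probabilities repeatedly
Resulting codes:
  A: 11 (length 2)
  B: 0 (length 1)
  C: 10 (length 2)
Average length = Σ p(s) × length(s) = 1.6250 bits


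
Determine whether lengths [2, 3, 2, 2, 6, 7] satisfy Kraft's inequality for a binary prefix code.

Kraft inequality: Σ 2^(-l_i) ≤ 1 for prefix-free code
Calculating: 2^(-2) + 2^(-3) + 2^(-2) + 2^(-2) + 2^(-6) + 2^(-7)
= 0.25 + 0.125 + 0.25 + 0.25 + 0.015625 + 0.0078125
= 0.8984
Since 0.8984 ≤ 1, prefix-free code exists


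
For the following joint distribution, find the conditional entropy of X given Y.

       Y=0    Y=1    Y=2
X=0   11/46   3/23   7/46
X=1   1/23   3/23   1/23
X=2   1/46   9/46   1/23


H(X|Y) = Σ_y p(y) H(X|Y=y)
  p(Y=0) = 7/23, H(X|Y=0) = 0.9464
  p(Y=1) = 21/46, H(X|Y=1) = 1.5567
  p(Y=2) = 11/46, H(X|Y=2) = 1.3093
H(X|Y) = 0.3043×0.9464 + 0.4565×1.5567 + 0.2391×1.3093 = 1.3118 bits


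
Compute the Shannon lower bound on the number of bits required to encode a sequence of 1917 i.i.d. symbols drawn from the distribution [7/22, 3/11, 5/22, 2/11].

Entropy H = 1.9698 bits/symbol
Minimum bits = H × n = 1.9698 × 1917
= 3776.19 bits


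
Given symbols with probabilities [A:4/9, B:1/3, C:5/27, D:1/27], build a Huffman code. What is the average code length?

Huffman tree construction:
Combine smallest probabilities repeatedly
Resulting codes:
  A: 0 (length 1)
  B: 11 (length 2)
  C: 101 (length 3)
  D: 100 (length 3)
Average length = Σ p(s) × length(s) = 1.7778 bits


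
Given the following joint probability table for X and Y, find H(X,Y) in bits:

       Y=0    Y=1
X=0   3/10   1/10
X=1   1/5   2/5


H(X,Y) = -Σ p(x,y) log₂ p(x,y)
  p(0,0)=3/10: -0.3000 × log₂(0.3000) = 0.5211
  p(0,1)=1/10: -0.1000 × log₂(0.1000) = 0.3322
  p(1,0)=1/5: -0.2000 × log₂(0.2000) = 0.4644
  p(1,1)=2/5: -0.4000 × log₂(0.4000) = 0.5288
H(X,Y) = 1.8464 bits


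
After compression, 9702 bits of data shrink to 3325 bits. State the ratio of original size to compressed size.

Compression ratio = Original / Compressed
= 9702 / 3325 = 2.92:1


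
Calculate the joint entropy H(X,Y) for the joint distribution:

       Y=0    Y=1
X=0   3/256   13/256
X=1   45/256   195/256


H(X,Y) = -Σ p(x,y) log₂ p(x,y)
  p(0,0)=3/256: -0.0117 × log₂(0.0117) = 0.0752
  p(0,1)=13/256: -0.0508 × log₂(0.0508) = 0.2183
  p(1,0)=45/256: -0.1758 × log₂(0.1758) = 0.4409
  p(1,1)=195/256: -0.7617 × log₂(0.7617) = 0.2991
H(X,Y) = 1.0335 bits


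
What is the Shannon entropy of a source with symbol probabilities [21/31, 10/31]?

H(X) = -Σ p(x) log₂ p(x)
  -21/31 × log₂(21/31) = 0.3806
  -10/31 × log₂(10/31) = 0.5265
H(X) = 0.9072 bits


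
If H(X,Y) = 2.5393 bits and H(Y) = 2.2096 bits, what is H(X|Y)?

Chain rule: H(X,Y) = H(X|Y) + H(Y)
H(X|Y) = H(X,Y) - H(Y) = 2.5393 - 2.2096 = 0.3297 bits


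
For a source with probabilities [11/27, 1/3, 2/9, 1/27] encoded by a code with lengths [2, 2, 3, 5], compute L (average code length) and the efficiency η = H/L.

Average length L = Σ p_i × l_i = 2.3333 bits
Entropy H = 1.7144 bits
Efficiency η = H/L × 100% = 73.47%


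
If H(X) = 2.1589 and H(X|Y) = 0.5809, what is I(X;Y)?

I(X;Y) = H(X) - H(X|Y)
I(X;Y) = 2.1589 - 0.5809 = 1.578 bits


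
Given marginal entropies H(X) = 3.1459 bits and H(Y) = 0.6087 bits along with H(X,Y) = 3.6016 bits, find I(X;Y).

I(X;Y) = H(X) + H(Y) - H(X,Y)
I(X;Y) = 3.1459 + 0.6087 - 3.6016 = 0.153 bits


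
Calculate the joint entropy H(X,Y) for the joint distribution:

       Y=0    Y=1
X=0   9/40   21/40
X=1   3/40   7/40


H(X,Y) = -Σ p(x,y) log₂ p(x,y)
  p(0,0)=9/40: -0.2250 × log₂(0.2250) = 0.4842
  p(0,1)=21/40: -0.5250 × log₂(0.5250) = 0.4880
  p(1,0)=3/40: -0.0750 × log₂(0.0750) = 0.2803
  p(1,1)=7/40: -0.1750 × log₂(0.1750) = 0.4401
H(X,Y) = 1.6926 bits


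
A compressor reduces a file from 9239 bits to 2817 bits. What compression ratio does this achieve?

Compression ratio = Original / Compressed
= 9239 / 2817 = 3.28:1


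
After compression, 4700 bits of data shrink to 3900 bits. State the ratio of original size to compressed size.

Compression ratio = Original / Compressed
= 4700 / 3900 = 1.21:1


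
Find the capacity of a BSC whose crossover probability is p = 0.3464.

For BSC with error probability p:
C = 1 - H(p) where H(p) is binary entropy
H(0.3464) = -0.3464 × log₂(0.3464) - 0.6536 × log₂(0.6536)
H(p) = 0.9308
C = 1 - 0.9308 = 0.0692 bits/use


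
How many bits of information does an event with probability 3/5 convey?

Information content I(x) = -log₂(p(x))
I = -log₂(3/5) = -log₂(0.6000)
I = 0.7370 bits


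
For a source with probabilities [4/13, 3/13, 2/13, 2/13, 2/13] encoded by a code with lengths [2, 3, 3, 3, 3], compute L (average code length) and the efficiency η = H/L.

Average length L = Σ p_i × l_i = 2.6923 bits
Entropy H = 2.2578 bits
Efficiency η = H/L × 100% = 83.86%


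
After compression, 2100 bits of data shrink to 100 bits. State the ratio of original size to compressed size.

Compression ratio = Original / Compressed
= 2100 / 100 = 21.00:1


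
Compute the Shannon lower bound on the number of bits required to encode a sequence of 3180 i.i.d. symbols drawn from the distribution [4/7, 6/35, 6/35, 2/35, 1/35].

Entropy H = 1.7162 bits/symbol
Minimum bits = H × n = 1.7162 × 3180
= 5457.50 bits


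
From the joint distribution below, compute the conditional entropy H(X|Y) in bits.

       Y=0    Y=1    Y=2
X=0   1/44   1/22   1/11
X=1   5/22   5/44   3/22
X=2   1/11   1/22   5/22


H(X|Y) = Σ_y p(y) H(X|Y=y)
  p(Y=0) = 15/44, H(X|Y=0) = 1.1589
  p(Y=1) = 9/44, H(X|Y=1) = 1.4355
  p(Y=2) = 5/11, H(X|Y=2) = 1.4855
H(X|Y) = 0.3409×1.1589 + 0.2045×1.4355 + 0.4545×1.4855 = 1.3639 bits


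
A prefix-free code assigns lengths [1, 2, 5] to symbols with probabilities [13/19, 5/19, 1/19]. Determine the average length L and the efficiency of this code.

Average length L = Σ p_i × l_i = 1.4737 bits
Entropy H = 1.1050 bits
Efficiency η = H/L × 100% = 74.98%


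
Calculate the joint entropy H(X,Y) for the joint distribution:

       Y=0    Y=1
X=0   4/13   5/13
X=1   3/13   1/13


H(X,Y) = -Σ p(x,y) log₂ p(x,y)
  p(0,0)=4/13: -0.3077 × log₂(0.3077) = 0.5232
  p(0,1)=5/13: -0.3846 × log₂(0.3846) = 0.5302
  p(1,0)=3/13: -0.2308 × log₂(0.2308) = 0.4882
  p(1,1)=1/13: -0.0769 × log₂(0.0769) = 0.2846
H(X,Y) = 1.8262 bits


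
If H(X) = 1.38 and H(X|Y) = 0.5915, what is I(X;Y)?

I(X;Y) = H(X) - H(X|Y)
I(X;Y) = 1.38 - 0.5915 = 0.7885 bits


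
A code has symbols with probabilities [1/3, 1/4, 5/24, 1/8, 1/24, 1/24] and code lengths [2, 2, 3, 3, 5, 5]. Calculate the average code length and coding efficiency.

Average length L = Σ p_i × l_i = 2.5833 bits
Entropy H = 2.2569 bits
Efficiency η = H/L × 100% = 87.36%


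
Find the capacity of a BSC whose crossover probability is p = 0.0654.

For BSC with error probability p:
C = 1 - H(p) where H(p) is binary entropy
H(0.0654) = -0.0654 × log₂(0.0654) - 0.9346 × log₂(0.9346)
H(p) = 0.3485
C = 1 - 0.3485 = 0.6515 bits/use


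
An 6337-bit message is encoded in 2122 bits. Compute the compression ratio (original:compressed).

Compression ratio = Original / Compressed
= 6337 / 2122 = 2.99:1


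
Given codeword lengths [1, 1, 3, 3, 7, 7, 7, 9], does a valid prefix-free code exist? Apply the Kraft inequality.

Kraft inequality: Σ 2^(-l_i) ≤ 1 for prefix-free code
Calculating: 2^(-1) + 2^(-1) + 2^(-3) + 2^(-3) + 2^(-7) + 2^(-7) + 2^(-7) + 2^(-9)
= 0.5 + 0.5 + 0.125 + 0.125 + 0.0078125 + 0.0078125 + 0.0078125 + 0.001953125
= 1.2754
Since 1.2754 > 1, prefix-free code does not exist


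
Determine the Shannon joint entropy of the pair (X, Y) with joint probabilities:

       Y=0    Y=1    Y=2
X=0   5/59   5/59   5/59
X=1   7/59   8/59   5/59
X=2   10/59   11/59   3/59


H(X,Y) = -Σ p(x,y) log₂ p(x,y)
  p(0,0)=5/59: -0.0847 × log₂(0.0847) = 0.3018
  p(0,1)=5/59: -0.0847 × log₂(0.0847) = 0.3018
  p(0,2)=5/59: -0.0847 × log₂(0.0847) = 0.3018
  p(1,0)=7/59: -0.1186 × log₂(0.1186) = 0.3649
  p(1,1)=8/59: -0.1356 × log₂(0.1356) = 0.3909
  p(1,2)=5/59: -0.0847 × log₂(0.0847) = 0.3018
  p(2,0)=10/59: -0.1695 × log₂(0.1695) = 0.4340
  p(2,1)=11/59: -0.1864 × log₂(0.1864) = 0.4518
  p(2,2)=3/59: -0.0508 × log₂(0.0508) = 0.2185
H(X,Y) = 3.0671 bits


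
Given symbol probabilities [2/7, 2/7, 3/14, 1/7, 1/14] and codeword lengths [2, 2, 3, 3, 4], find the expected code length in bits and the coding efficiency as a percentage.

Average length L = Σ p_i × l_i = 2.5000 bits
Entropy H = 2.1820 bits
Efficiency η = H/L × 100% = 87.28%


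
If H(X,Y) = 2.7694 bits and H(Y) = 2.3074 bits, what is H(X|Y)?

Chain rule: H(X,Y) = H(X|Y) + H(Y)
H(X|Y) = H(X,Y) - H(Y) = 2.7694 - 2.3074 = 0.462 bits


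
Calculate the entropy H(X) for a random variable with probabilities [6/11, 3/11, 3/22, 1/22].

H(X) = -Σ p(x) log₂ p(x)
  -6/11 × log₂(6/11) = 0.4770
  -3/11 × log₂(3/11) = 0.5112
  -3/22 × log₂(3/22) = 0.3920
  -1/22 × log₂(1/22) = 0.2027
H(X) = 1.5829 bits


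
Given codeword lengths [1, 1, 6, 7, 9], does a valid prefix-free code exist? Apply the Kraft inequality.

Kraft inequality: Σ 2^(-l_i) ≤ 1 for prefix-free code
Calculating: 2^(-1) + 2^(-1) + 2^(-6) + 2^(-7) + 2^(-9)
= 0.5 + 0.5 + 0.015625 + 0.0078125 + 0.001953125
= 1.0254
Since 1.0254 > 1, prefix-free code does not exist


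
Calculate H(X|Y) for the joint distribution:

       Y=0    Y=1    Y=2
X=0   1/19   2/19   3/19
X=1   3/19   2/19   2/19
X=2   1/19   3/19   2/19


H(X|Y) = Σ_y p(y) H(X|Y=y)
  p(Y=0) = 5/19, H(X|Y=0) = 1.3710
  p(Y=1) = 7/19, H(X|Y=1) = 1.5567
  p(Y=2) = 7/19, H(X|Y=2) = 1.5567
H(X|Y) = 0.2632×1.3710 + 0.3684×1.5567 + 0.3684×1.5567 = 1.5078 bits


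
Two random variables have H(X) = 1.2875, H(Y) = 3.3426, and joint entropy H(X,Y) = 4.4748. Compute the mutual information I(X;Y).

I(X;Y) = H(X) + H(Y) - H(X,Y)
I(X;Y) = 1.2875 + 3.3426 - 4.4748 = 0.1553 bits


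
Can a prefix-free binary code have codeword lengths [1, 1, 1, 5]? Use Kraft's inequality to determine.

Kraft inequality: Σ 2^(-l_i) ≤ 1 for prefix-free code
Calculating: 2^(-1) + 2^(-1) + 2^(-1) + 2^(-5)
= 0.5 + 0.5 + 0.5 + 0.03125
= 1.5312
Since 1.5312 > 1, prefix-free code does not exist


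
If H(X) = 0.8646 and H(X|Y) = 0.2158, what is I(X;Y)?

I(X;Y) = H(X) - H(X|Y)
I(X;Y) = 0.8646 - 0.2158 = 0.6488 bits


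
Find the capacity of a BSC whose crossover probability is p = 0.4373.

For BSC with error probability p:
C = 1 - H(p) where H(p) is binary entropy
H(0.4373) = -0.4373 × log₂(0.4373) - 0.5627 × log₂(0.5627)
H(p) = 0.9886
C = 1 - 0.9886 = 0.0114 bits/use


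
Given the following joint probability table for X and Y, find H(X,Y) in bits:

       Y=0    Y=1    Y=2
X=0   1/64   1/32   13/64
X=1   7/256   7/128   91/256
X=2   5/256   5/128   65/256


H(X,Y) = -Σ p(x,y) log₂ p(x,y)
  p(0,0)=1/64: -0.0156 × log₂(0.0156) = 0.0938
  p(0,1)=1/32: -0.0312 × log₂(0.0312) = 0.1562
  p(0,2)=13/64: -0.2031 × log₂(0.2031) = 0.4671
  p(1,0)=7/256: -0.0273 × log₂(0.0273) = 0.1420
  p(1,1)=7/128: -0.0547 × log₂(0.0547) = 0.2293
  p(1,2)=91/256: -0.3555 × log₂(0.3555) = 0.5304
  p(2,0)=5/256: -0.0195 × log₂(0.0195) = 0.1109
  p(2,1)=5/128: -0.0391 × log₂(0.0391) = 0.1827
  p(2,2)=65/256: -0.2539 × log₂(0.2539) = 0.5021
H(X,Y) = 2.4146 bits


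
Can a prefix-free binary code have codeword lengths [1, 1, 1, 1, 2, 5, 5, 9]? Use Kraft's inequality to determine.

Kraft inequality: Σ 2^(-l_i) ≤ 1 for prefix-free code
Calculating: 2^(-1) + 2^(-1) + 2^(-1) + 2^(-1) + 2^(-2) + 2^(-5) + 2^(-5) + 2^(-9)
= 0.5 + 0.5 + 0.5 + 0.5 + 0.25 + 0.03125 + 0.03125 + 0.001953125
= 2.3145
Since 2.3145 > 1, prefix-free code does not exist


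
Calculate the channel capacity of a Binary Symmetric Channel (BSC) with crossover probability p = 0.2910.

For BSC with error probability p:
C = 1 - H(p) where H(p) is binary entropy
H(0.2910) = -0.2910 × log₂(0.2910) - 0.7090 × log₂(0.7090)
H(p) = 0.8700
C = 1 - 0.8700 = 0.1300 bits/use


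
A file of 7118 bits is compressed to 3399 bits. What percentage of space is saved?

Space savings = (1 - Compressed/Original) × 100%
= (1 - 3399/7118) × 100%
= 52.25%


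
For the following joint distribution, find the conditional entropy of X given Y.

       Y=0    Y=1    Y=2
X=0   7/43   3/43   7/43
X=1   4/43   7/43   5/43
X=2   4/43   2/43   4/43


H(X|Y) = Σ_y p(y) H(X|Y=y)
  p(Y=0) = 15/43, H(X|Y=0) = 1.5301
  p(Y=1) = 12/43, H(X|Y=1) = 1.3844
  p(Y=2) = 16/43, H(X|Y=2) = 1.5462
H(X|Y) = 0.3488×1.5301 + 0.2791×1.3844 + 0.3721×1.5462 = 1.4954 bits


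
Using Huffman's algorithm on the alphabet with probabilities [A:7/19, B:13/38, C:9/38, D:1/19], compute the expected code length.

Huffman tree construction:
Combine smallest probabilities repeatedly
Resulting codes:
  A: 0 (length 1)
  B: 11 (length 2)
  C: 101 (length 3)
  D: 100 (length 3)
Average length = Σ p(s) × length(s) = 1.9211 bits


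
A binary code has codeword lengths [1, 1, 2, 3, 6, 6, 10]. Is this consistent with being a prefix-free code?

Kraft inequality: Σ 2^(-l_i) ≤ 1 for prefix-free code
Calculating: 2^(-1) + 2^(-1) + 2^(-2) + 2^(-3) + 2^(-6) + 2^(-6) + 2^(-10)
= 0.5 + 0.5 + 0.25 + 0.125 + 0.015625 + 0.015625 + 0.0009765625
= 1.4072
Since 1.4072 > 1, prefix-free code does not exist


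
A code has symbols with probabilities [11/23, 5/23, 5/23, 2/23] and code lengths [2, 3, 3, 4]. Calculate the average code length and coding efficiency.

Average length L = Σ p_i × l_i = 2.6087 bits
Entropy H = 1.7726 bits
Efficiency η = H/L × 100% = 67.95%


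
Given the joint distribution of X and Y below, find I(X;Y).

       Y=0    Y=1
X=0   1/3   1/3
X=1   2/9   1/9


H(X) = 0.9183, H(Y) = 0.9911, H(X,Y) = 1.8911
I(X;Y) = H(X) + H(Y) - H(X,Y) = 0.0183 bits


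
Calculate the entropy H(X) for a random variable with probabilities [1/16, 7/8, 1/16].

H(X) = -Σ p(x) log₂ p(x)
  -1/16 × log₂(1/16) = 0.2500
  -7/8 × log₂(7/8) = 0.1686
  -1/16 × log₂(1/16) = 0.2500
H(X) = 0.6686 bits


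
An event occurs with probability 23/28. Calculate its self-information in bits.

Information content I(x) = -log₂(p(x))
I = -log₂(23/28) = -log₂(0.8214)
I = 0.2838 bits


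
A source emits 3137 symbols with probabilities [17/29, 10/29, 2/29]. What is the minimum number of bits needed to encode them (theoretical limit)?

Entropy H = 1.2474 bits/symbol
Minimum bits = H × n = 1.2474 × 3137
= 3913.17 bits


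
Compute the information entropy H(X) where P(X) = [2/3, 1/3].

H(X) = -Σ p(x) log₂ p(x)
  -2/3 × log₂(2/3) = 0.3900
  -1/3 × log₂(1/3) = 0.5283
H(X) = 0.9183 bits


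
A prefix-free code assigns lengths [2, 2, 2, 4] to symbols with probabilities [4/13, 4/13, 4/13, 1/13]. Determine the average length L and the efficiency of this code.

Average length L = Σ p_i × l_i = 2.1538 bits
Entropy H = 1.8543 bits
Efficiency η = H/L × 100% = 86.09%


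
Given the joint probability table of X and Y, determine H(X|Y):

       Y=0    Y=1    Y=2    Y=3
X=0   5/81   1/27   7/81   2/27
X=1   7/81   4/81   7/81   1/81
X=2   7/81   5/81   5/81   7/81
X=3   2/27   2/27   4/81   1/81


H(X|Y) = Σ_y p(y) H(X|Y=y)
  p(Y=0) = 25/81, H(X|Y=0) = 1.9870
  p(Y=1) = 2/9, H(X|Y=1) = 1.9547
  p(Y=2) = 23/81, H(X|Y=2) = 1.9621
  p(Y=3) = 5/27, H(X|Y=3) = 1.5628
H(X|Y) = 0.3086×1.9870 + 0.2222×1.9547 + 0.2840×1.9621 + 0.1852×1.5628 = 1.8942 bits


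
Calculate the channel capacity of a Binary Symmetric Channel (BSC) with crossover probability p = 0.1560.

For BSC with error probability p:
C = 1 - H(p) where H(p) is binary entropy
H(0.1560) = -0.1560 × log₂(0.1560) - 0.8440 × log₂(0.8440)
H(p) = 0.6247
C = 1 - 0.6247 = 0.3753 bits/use


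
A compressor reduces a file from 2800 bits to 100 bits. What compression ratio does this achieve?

Compression ratio = Original / Compressed
= 2800 / 100 = 28.00:1


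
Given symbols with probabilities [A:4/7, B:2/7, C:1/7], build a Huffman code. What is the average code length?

Huffman tree construction:
Combine smallest probabilities repeatedly
Resulting codes:
  A: 1 (length 1)
  B: 01 (length 2)
  C: 00 (length 2)
Average length = Σ p(s) × length(s) = 1.4286 bits


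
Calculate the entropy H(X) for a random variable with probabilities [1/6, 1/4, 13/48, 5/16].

H(X) = -Σ p(x) log₂ p(x)
  -1/6 × log₂(1/6) = 0.4308
  -1/4 × log₂(1/4) = 0.5000
  -13/48 × log₂(13/48) = 0.5104
  -5/16 × log₂(5/16) = 0.5244
H(X) = 1.9656 bits


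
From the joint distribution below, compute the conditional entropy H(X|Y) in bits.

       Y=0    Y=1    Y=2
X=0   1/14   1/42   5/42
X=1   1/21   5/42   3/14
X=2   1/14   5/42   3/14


H(X|Y) = Σ_y p(y) H(X|Y=y)
  p(Y=0) = 4/21, H(X|Y=0) = 1.5613
  p(Y=1) = 11/42, H(X|Y=1) = 1.3486
  p(Y=2) = 23/42, H(X|Y=2) = 1.5380
H(X|Y) = 0.1905×1.5613 + 0.2619×1.3486 + 0.5476×1.5380 = 1.4928 bits


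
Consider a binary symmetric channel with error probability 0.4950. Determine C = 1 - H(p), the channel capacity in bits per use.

For BSC with error probability p:
C = 1 - H(p) where H(p) is binary entropy
H(0.4950) = -0.4950 × log₂(0.4950) - 0.5050 × log₂(0.5050)
H(p) = 0.9999
C = 1 - 0.9999 = 0.0001 bits/use


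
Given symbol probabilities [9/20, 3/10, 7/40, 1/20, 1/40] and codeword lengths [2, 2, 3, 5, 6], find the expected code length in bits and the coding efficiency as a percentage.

Average length L = Σ p_i × l_i = 2.4250 bits
Entropy H = 1.8287 bits
Efficiency η = H/L × 100% = 75.41%


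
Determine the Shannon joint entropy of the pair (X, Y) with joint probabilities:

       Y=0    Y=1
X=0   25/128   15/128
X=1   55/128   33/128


H(X,Y) = -Σ p(x,y) log₂ p(x,y)
  p(0,0)=25/128: -0.1953 × log₂(0.1953) = 0.4602
  p(0,1)=15/128: -0.1172 × log₂(0.1172) = 0.3625
  p(1,0)=55/128: -0.4297 × log₂(0.4297) = 0.5236
  p(1,1)=33/128: -0.2578 × log₂(0.2578) = 0.5042
H(X,Y) = 1.8505 bits


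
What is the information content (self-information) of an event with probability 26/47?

Information content I(x) = -log₂(p(x))
I = -log₂(26/47) = -log₂(0.5532)
I = 0.8541 bits


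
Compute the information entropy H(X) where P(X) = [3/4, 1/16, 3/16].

H(X) = -Σ p(x) log₂ p(x)
  -3/4 × log₂(3/4) = 0.3113
  -1/16 × log₂(1/16) = 0.2500
  -3/16 × log₂(3/16) = 0.4528
H(X) = 1.0141 bits


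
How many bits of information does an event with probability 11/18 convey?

Information content I(x) = -log₂(p(x))
I = -log₂(11/18) = -log₂(0.6111)
I = 0.7105 bits


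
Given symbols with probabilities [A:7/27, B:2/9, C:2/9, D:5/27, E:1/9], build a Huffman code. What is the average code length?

Huffman tree construction:
Combine smallest probabilities repeatedly
Resulting codes:
  A: 10 (length 2)
  B: 00 (length 2)
  C: 01 (length 2)
  D: 111 (length 3)
  E: 110 (length 3)
Average length = Σ p(s) × length(s) = 2.2963 bits


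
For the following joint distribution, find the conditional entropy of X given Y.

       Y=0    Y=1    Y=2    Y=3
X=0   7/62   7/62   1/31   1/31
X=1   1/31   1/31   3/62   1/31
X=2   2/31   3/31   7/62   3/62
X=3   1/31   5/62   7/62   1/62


H(X|Y) = Σ_y p(y) H(X|Y=y)
  p(Y=0) = 15/62, H(X|Y=0) = 1.7968
  p(Y=1) = 10/31, H(X|Y=1) = 1.8834
  p(Y=2) = 19/62, H(X|Y=2) = 1.8238
  p(Y=3) = 4/31, H(X|Y=3) = 1.9056
H(X|Y) = 0.2419×1.7968 + 0.3226×1.8834 + 0.3065×1.8238 + 0.1290×1.9056 = 1.8471 bits


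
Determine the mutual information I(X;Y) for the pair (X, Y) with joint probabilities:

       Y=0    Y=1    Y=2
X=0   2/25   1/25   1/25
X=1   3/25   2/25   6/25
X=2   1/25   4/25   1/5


H(X) = 1.4729, H(Y) = 1.5166, H(X,Y) = 2.8889
I(X;Y) = H(X) + H(Y) - H(X,Y) = 0.1007 bits


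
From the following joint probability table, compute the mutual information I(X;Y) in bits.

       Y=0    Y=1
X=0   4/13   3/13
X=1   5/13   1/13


H(X) = 0.9957, H(Y) = 0.8905, H(X,Y) = 1.8262
I(X;Y) = H(X) + H(Y) - H(X,Y) = 0.0600 bits


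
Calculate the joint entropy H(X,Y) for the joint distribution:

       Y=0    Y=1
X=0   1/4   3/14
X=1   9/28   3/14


H(X,Y) = -Σ p(x,y) log₂ p(x,y)
  p(0,0)=1/4: -0.2500 × log₂(0.2500) = 0.5000
  p(0,1)=3/14: -0.2143 × log₂(0.2143) = 0.4762
  p(1,0)=9/28: -0.3214 × log₂(0.3214) = 0.5263
  p(1,1)=3/14: -0.2143 × log₂(0.2143) = 0.4762
H(X,Y) = 1.9788 bits


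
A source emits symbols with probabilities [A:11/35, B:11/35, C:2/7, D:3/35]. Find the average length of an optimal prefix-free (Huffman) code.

Huffman tree construction:
Combine smallest probabilities repeatedly
Resulting codes:
  A: 10 (length 2)
  B: 11 (length 2)
  C: 01 (length 2)
  D: 00 (length 2)
Average length = Σ p(s) × length(s) = 2.0000 bits


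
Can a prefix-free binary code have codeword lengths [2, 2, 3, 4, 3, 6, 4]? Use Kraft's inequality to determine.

Kraft inequality: Σ 2^(-l_i) ≤ 1 for prefix-free code
Calculating: 2^(-2) + 2^(-2) + 2^(-3) + 2^(-4) + 2^(-3) + 2^(-6) + 2^(-4)
= 0.25 + 0.25 + 0.125 + 0.0625 + 0.125 + 0.015625 + 0.0625
= 0.8906
Since 0.8906 ≤ 1, prefix-free code exists


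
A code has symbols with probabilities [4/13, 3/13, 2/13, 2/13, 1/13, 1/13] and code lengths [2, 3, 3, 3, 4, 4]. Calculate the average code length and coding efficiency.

Average length L = Σ p_i × l_i = 2.8462 bits
Entropy H = 2.4116 bits
Efficiency η = H/L × 100% = 84.73%


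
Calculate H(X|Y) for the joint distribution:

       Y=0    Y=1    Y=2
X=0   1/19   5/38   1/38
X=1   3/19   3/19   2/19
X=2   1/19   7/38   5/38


H(X|Y) = Σ_y p(y) H(X|Y=y)
  p(Y=0) = 5/19, H(X|Y=0) = 1.3710
  p(Y=1) = 9/19, H(X|Y=1) = 1.5715
  p(Y=2) = 5/19, H(X|Y=2) = 1.3610
H(X|Y) = 0.2632×1.3710 + 0.4737×1.5715 + 0.2632×1.3610 = 1.4633 bits


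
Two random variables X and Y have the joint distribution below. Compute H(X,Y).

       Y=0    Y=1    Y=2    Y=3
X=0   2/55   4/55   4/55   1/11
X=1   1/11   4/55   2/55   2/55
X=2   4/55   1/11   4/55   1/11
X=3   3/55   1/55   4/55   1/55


H(X,Y) = -Σ p(x,y) log₂ p(x,y)
  p(0,0)=2/55: -0.0364 × log₂(0.0364) = 0.1739
  p(0,1)=4/55: -0.0727 × log₂(0.0727) = 0.2750
  p(0,2)=4/55: -0.0727 × log₂(0.0727) = 0.2750
  p(0,3)=1/11: -0.0909 × log₂(0.0909) = 0.3145
  p(1,0)=1/11: -0.0909 × log₂(0.0909) = 0.3145
  p(1,1)=4/55: -0.0727 × log₂(0.0727) = 0.2750
  p(1,2)=2/55: -0.0364 × log₂(0.0364) = 0.1739
  p(1,3)=2/55: -0.0364 × log₂(0.0364) = 0.1739
  p(2,0)=4/55: -0.0727 × log₂(0.0727) = 0.2750
  p(2,1)=1/11: -0.0909 × log₂(0.0909) = 0.3145
  p(2,2)=4/55: -0.0727 × log₂(0.0727) = 0.2750
  p(2,3)=1/11: -0.0909 × log₂(0.0909) = 0.3145
  p(3,0)=3/55: -0.0545 × log₂(0.0545) = 0.2289
  p(3,1)=1/55: -0.0182 × log₂(0.0182) = 0.1051
  p(3,2)=4/55: -0.0727 × log₂(0.0727) = 0.2750
  p(3,3)=1/55: -0.0182 × log₂(0.0182) = 0.1051
H(X,Y) = 3.8688 bits


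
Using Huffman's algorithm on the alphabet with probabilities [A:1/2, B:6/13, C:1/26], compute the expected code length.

Huffman tree construction:
Combine smallest probabilities repeatedly
Resulting codes:
  A: 0 (length 1)
  B: 11 (length 2)
  C: 10 (length 2)
Average length = Σ p(s) × length(s) = 1.5000 bits


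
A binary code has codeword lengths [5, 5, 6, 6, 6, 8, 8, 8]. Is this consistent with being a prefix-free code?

Kraft inequality: Σ 2^(-l_i) ≤ 1 for prefix-free code
Calculating: 2^(-5) + 2^(-5) + 2^(-6) + 2^(-6) + 2^(-6) + 2^(-8) + 2^(-8) + 2^(-8)
= 0.03125 + 0.03125 + 0.015625 + 0.015625 + 0.015625 + 0.00390625 + 0.00390625 + 0.00390625
= 0.1211
Since 0.1211 ≤ 1, prefix-free code exists


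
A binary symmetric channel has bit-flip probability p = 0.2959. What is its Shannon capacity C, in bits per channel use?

For BSC with error probability p:
C = 1 - H(p) where H(p) is binary entropy
H(0.2959) = -0.2959 × log₂(0.2959) - 0.7041 × log₂(0.7041)
H(p) = 0.8762
C = 1 - 0.8762 = 0.1238 bits/use


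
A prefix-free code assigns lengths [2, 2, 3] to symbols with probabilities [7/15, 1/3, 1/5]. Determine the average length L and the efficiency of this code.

Average length L = Σ p_i × l_i = 2.2000 bits
Entropy H = 1.5058 bits
Efficiency η = H/L × 100% = 68.45%


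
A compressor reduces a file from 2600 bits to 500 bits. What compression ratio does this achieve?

Compression ratio = Original / Compressed
= 2600 / 500 = 5.20:1


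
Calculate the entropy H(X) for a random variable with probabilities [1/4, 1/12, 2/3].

H(X) = -Σ p(x) log₂ p(x)
  -1/4 × log₂(1/4) = 0.5000
  -1/12 × log₂(1/12) = 0.2987
  -2/3 × log₂(2/3) = 0.3900
H(X) = 1.1887 bits


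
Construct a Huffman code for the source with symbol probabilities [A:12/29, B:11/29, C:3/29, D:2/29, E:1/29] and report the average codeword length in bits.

Huffman tree construction:
Combine smallest probabilities repeatedly
Resulting codes:
  A: 0 (length 1)
  B: 11 (length 2)
  C: 100 (length 3)
  D: 1011 (length 4)
  E: 1010 (length 4)
Average length = Σ p(s) × length(s) = 1.8966 bits


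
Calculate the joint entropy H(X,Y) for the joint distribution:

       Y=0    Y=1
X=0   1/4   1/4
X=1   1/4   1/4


H(X,Y) = -Σ p(x,y) log₂ p(x,y)
  p(0,0)=1/4: -0.2500 × log₂(0.2500) = 0.5000
  p(0,1)=1/4: -0.2500 × log₂(0.2500) = 0.5000
  p(1,0)=1/4: -0.2500 × log₂(0.2500) = 0.5000
  p(1,1)=1/4: -0.2500 × log₂(0.2500) = 0.5000
H(X,Y) = 2.0000 bits


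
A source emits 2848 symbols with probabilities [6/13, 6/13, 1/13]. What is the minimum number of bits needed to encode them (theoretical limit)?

Entropy H = 1.3143 bits/symbol
Minimum bits = H × n = 1.3143 × 2848
= 3743.18 bits


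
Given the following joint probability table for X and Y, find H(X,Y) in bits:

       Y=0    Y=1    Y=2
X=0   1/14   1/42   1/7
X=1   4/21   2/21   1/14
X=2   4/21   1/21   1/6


H(X,Y) = -Σ p(x,y) log₂ p(x,y)
  p(0,0)=1/14: -0.0714 × log₂(0.0714) = 0.2720
  p(0,1)=1/42: -0.0238 × log₂(0.0238) = 0.1284
  p(0,2)=1/7: -0.1429 × log₂(0.1429) = 0.4011
  p(1,0)=4/21: -0.1905 × log₂(0.1905) = 0.4557
  p(1,1)=2/21: -0.0952 × log₂(0.0952) = 0.3231
  p(1,2)=1/14: -0.0714 × log₂(0.0714) = 0.2720
  p(2,0)=4/21: -0.1905 × log₂(0.1905) = 0.4557
  p(2,1)=1/21: -0.0476 × log₂(0.0476) = 0.2092
  p(2,2)=1/6: -0.1667 × log₂(0.1667) = 0.4308
H(X,Y) = 2.9478 bits


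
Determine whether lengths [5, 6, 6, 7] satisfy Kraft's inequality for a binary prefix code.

Kraft inequality: Σ 2^(-l_i) ≤ 1 for prefix-free code
Calculating: 2^(-5) + 2^(-6) + 2^(-6) + 2^(-7)
= 0.03125 + 0.015625 + 0.015625 + 0.0078125
= 0.0703
Since 0.0703 ≤ 1, prefix-free code exists


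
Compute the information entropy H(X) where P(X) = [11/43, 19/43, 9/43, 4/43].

H(X) = -Σ p(x) log₂ p(x)
  -11/43 × log₂(11/43) = 0.5031
  -19/43 × log₂(19/43) = 0.5207
  -9/43 × log₂(9/43) = 0.4723
  -4/43 × log₂(4/43) = 0.3187
H(X) = 1.8148 bits


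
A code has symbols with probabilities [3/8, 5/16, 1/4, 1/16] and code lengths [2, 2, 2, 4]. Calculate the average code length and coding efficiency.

Average length L = Σ p_i × l_i = 2.1250 bits
Entropy H = 1.8050 bits
Efficiency η = H/L × 100% = 84.94%


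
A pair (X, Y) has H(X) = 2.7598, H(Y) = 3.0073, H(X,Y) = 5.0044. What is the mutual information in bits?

I(X;Y) = H(X) + H(Y) - H(X,Y)
I(X;Y) = 2.7598 + 3.0073 - 5.0044 = 0.7627 bits


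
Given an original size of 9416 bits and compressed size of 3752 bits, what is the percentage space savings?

Space savings = (1 - Compressed/Original) × 100%
= (1 - 3752/9416) × 100%
= 60.15%


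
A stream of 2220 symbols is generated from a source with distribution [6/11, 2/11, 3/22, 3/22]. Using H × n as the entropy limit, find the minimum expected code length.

Entropy H = 1.7081 bits/symbol
Minimum bits = H × n = 1.7081 × 2220
= 3791.98 bits


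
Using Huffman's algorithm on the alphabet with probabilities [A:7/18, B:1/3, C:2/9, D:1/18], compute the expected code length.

Huffman tree construction:
Combine smallest probabilities repeatedly
Resulting codes:
  A: 0 (length 1)
  B: 11 (length 2)
  C: 101 (length 3)
  D: 100 (length 3)
Average length = Σ p(s) × length(s) = 1.8889 bits


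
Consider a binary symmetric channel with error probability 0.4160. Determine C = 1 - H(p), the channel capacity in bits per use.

For BSC with error probability p:
C = 1 - H(p) where H(p) is binary entropy
H(0.4160) = -0.4160 × log₂(0.4160) - 0.5840 × log₂(0.5840)
H(p) = 0.9795
C = 1 - 0.9795 = 0.0205 bits/use


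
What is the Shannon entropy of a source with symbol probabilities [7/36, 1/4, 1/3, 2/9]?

H(X) = -Σ p(x) log₂ p(x)
  -7/36 × log₂(7/36) = 0.4594
  -1/4 × log₂(1/4) = 0.5000
  -1/3 × log₂(1/3) = 0.5283
  -2/9 × log₂(2/9) = 0.4822
H(X) = 1.9699 bits


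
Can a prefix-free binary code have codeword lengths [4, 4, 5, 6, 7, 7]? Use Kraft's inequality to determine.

Kraft inequality: Σ 2^(-l_i) ≤ 1 for prefix-free code
Calculating: 2^(-4) + 2^(-4) + 2^(-5) + 2^(-6) + 2^(-7) + 2^(-7)
= 0.0625 + 0.0625 + 0.03125 + 0.015625 + 0.0078125 + 0.0078125
= 0.1875
Since 0.1875 ≤ 1, prefix-free code exists


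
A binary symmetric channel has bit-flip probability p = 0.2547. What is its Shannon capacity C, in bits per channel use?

For BSC with error probability p:
C = 1 - H(p) where H(p) is binary entropy
H(0.2547) = -0.2547 × log₂(0.2547) - 0.7453 × log₂(0.7453)
H(p) = 0.8186
C = 1 - 0.8186 = 0.1814 bits/use


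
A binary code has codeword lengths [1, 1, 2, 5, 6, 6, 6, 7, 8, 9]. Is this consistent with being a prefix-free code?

Kraft inequality: Σ 2^(-l_i) ≤ 1 for prefix-free code
Calculating: 2^(-1) + 2^(-1) + 2^(-2) + 2^(-5) + 2^(-6) + 2^(-6) + 2^(-6) + 2^(-7) + 2^(-8) + 2^(-9)
= 0.5 + 0.5 + 0.25 + 0.03125 + 0.015625 + 0.015625 + 0.015625 + 0.0078125 + 0.00390625 + 0.001953125
= 1.3418
Since 1.3418 > 1, prefix-free code does not exist


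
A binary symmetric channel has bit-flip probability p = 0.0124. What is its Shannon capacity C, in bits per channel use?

For BSC with error probability p:
C = 1 - H(p) where H(p) is binary entropy
H(0.0124) = -0.0124 × log₂(0.0124) - 0.9876 × log₂(0.9876)
H(p) = 0.0963
C = 1 - 0.0963 = 0.9037 bits/use


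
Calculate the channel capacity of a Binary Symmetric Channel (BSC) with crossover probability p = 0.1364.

For BSC with error probability p:
C = 1 - H(p) where H(p) is binary entropy
H(0.1364) = -0.1364 × log₂(0.1364) - 0.8636 × log₂(0.8636)
H(p) = 0.5747
C = 1 - 0.5747 = 0.4253 bits/use


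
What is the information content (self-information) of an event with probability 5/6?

Information content I(x) = -log₂(p(x))
I = -log₂(5/6) = -log₂(0.8333)
I = 0.2630 bits


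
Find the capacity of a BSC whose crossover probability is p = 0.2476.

For BSC with error probability p:
C = 1 - H(p) where H(p) is binary entropy
H(0.2476) = -0.2476 × log₂(0.2476) - 0.7524 × log₂(0.7524)
H(p) = 0.8075
C = 1 - 0.8075 = 0.1925 bits/use


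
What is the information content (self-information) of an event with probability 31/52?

Information content I(x) = -log₂(p(x))
I = -log₂(31/52) = -log₂(0.5962)
I = 0.7462 bits


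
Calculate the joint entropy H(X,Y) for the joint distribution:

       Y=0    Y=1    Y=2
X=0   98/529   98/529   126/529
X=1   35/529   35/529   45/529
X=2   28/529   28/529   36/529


H(X,Y) = -Σ p(x,y) log₂ p(x,y)
  p(0,0)=98/529: -0.1853 × log₂(0.1853) = 0.4506
  p(0,1)=98/529: -0.1853 × log₂(0.1853) = 0.4506
  p(0,2)=126/529: -0.2382 × log₂(0.2382) = 0.4930
  p(1,0)=35/529: -0.0662 × log₂(0.0662) = 0.2592
  p(1,1)=35/529: -0.0662 × log₂(0.0662) = 0.2592
  p(1,2)=45/529: -0.0851 × log₂(0.0851) = 0.3024
  p(2,0)=28/529: -0.0529 × log₂(0.0529) = 0.2244
  p(2,1)=28/529: -0.0529 × log₂(0.0529) = 0.2244
  p(2,2)=36/529: -0.0681 × log₂(0.0681) = 0.2639
H(X,Y) = 2.9278 bits


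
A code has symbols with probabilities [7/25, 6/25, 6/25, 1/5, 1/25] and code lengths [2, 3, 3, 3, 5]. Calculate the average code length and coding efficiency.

Average length L = Σ p_i × l_i = 2.8000 bits
Entropy H = 2.1526 bits
Efficiency η = H/L × 100% = 76.88%


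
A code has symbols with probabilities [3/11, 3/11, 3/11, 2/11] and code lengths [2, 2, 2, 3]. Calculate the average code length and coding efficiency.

Average length L = Σ p_i × l_i = 2.1818 bits
Entropy H = 1.9808 bits
Efficiency η = H/L × 100% = 90.79%


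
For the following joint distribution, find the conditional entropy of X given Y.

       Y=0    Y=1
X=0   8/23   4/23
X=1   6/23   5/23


H(X|Y) = Σ_y p(y) H(X|Y=y)
  p(Y=0) = 14/23, H(X|Y=0) = 0.9852
  p(Y=1) = 9/23, H(X|Y=1) = 0.9911
H(X|Y) = 0.6087×0.9852 + 0.3913×0.9911 = 0.9875 bits


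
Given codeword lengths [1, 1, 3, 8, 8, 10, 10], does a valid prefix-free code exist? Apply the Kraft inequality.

Kraft inequality: Σ 2^(-l_i) ≤ 1 for prefix-free code
Calculating: 2^(-1) + 2^(-1) + 2^(-3) + 2^(-8) + 2^(-8) + 2^(-10) + 2^(-10)
= 0.5 + 0.5 + 0.125 + 0.00390625 + 0.00390625 + 0.0009765625 + 0.0009765625
= 1.1348
Since 1.1348 > 1, prefix-free code does not exist


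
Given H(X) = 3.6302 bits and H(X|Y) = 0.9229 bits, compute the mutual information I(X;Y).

I(X;Y) = H(X) - H(X|Y)
I(X;Y) = 3.6302 - 0.9229 = 2.7073 bits


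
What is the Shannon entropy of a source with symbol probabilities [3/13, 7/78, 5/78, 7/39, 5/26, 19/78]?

H(X) = -Σ p(x) log₂ p(x)
  -3/13 × log₂(3/13) = 0.4882
  -7/78 × log₂(7/78) = 0.3121
  -5/78 × log₂(5/78) = 0.2541
  -7/39 × log₂(7/39) = 0.4448
  -5/26 × log₂(5/26) = 0.4574
  -19/78 × log₂(19/78) = 0.4963
H(X) = 2.4529 bits


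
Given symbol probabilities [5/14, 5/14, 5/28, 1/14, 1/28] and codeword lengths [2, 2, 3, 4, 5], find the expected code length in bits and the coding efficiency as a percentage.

Average length L = Σ p_i × l_i = 2.4286 bits
Entropy H = 1.9485 bits
Efficiency η = H/L × 100% = 80.23%


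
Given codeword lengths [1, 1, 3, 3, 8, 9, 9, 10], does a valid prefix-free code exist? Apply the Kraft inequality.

Kraft inequality: Σ 2^(-l_i) ≤ 1 for prefix-free code
Calculating: 2^(-1) + 2^(-1) + 2^(-3) + 2^(-3) + 2^(-8) + 2^(-9) + 2^(-9) + 2^(-10)
= 0.5 + 0.5 + 0.125 + 0.125 + 0.00390625 + 0.001953125 + 0.001953125 + 0.0009765625
= 1.2588
Since 1.2588 > 1, prefix-free code does not exist


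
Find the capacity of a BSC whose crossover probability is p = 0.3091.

For BSC with error probability p:
C = 1 - H(p) where H(p) is binary entropy
H(0.3091) = -0.3091 × log₂(0.3091) - 0.6909 × log₂(0.6909)
H(p) = 0.8921
C = 1 - 0.8921 = 0.1079 bits/use


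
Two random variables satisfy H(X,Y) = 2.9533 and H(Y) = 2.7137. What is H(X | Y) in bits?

Chain rule: H(X,Y) = H(X|Y) + H(Y)
H(X|Y) = H(X,Y) - H(Y) = 2.9533 - 2.7137 = 0.2396 bits
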